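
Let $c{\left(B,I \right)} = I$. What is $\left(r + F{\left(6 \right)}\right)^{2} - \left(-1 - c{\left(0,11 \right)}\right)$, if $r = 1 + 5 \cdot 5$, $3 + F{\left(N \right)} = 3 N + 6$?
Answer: $2221$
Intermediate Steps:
$F{\left(N \right)} = 3 + 3 N$ ($F{\left(N \right)} = -3 + \left(3 N + 6\right) = -3 + \left(6 + 3 N\right) = 3 + 3 N$)
$r = 26$ ($r = 1 + 25 = 26$)
$\left(r + F{\left(6 \right)}\right)^{2} - \left(-1 - c{\left(0,11 \right)}\right) = \left(26 + \left(3 + 3 \cdot 6\right)\right)^{2} + \left(\left(11 + 127\right) - 126\right) = \left(26 + \left(3 + 18\right)\right)^{2} + \left(138 - 126\right) = \left(26 + 21\right)^{2} + 12 = 47^{2} + 12 = 2209 + 12 = 2221$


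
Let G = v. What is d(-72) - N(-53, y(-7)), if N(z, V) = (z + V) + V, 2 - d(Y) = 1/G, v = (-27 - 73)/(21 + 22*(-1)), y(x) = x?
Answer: 6899/100 ≈ 68.990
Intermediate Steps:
v = 100 (v = -100/(21 - 22) = -100/(-1) = -100*(-1) = 100)
G = 100
d(Y) = 199/100 (d(Y) = 2 - 1/100 = 199/100)
N(z, V) = z + 2*V (N(z, V) = (V + z) + V = z + 2*V)
d(-72) - N(-53, y(-7)) = 199/100 - (-53 + 2*(-7)) = 199/100 - (-53 - 14) = 199/100 - 1*(-67) = 199/100 + 67 = 6899/100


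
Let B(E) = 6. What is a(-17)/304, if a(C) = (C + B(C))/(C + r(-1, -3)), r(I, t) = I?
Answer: 11/5472 ≈ 0.0020102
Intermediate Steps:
a(C) = (6 + C)/(-1 + C) (a(C) = (C + 6)/(C - 1) = (6 + C)/(-1 + C))
a(-17)/304 = ((6 - 17)/(-1 - 17))/304 = (-11/(-18))*(1/304) = -1/18*(-11)*(1/304) = (11/18)*(1/304) = 11/5472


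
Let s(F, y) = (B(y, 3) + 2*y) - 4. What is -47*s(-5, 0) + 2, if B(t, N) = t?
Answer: 190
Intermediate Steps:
s(F, y) = -4 + 3*y (s(F, y) = (y + 2*y) - 4 = 3*y - 4 = -4 + 3*y)
-47*s(-5, 0) + 2 = -47*(-4 + 3*0) + 2 = -47*(-4 + 0) + 2 = -47*(-4) + 2 = 188 + 2 = 190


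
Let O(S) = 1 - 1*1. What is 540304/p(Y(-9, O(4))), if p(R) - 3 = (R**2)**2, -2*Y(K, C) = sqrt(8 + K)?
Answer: 8644864/49 ≈ 1.7643e+5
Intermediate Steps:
O(S) = 0 (O(S) = 1 - 1 = 0)
Y(K, C) = -sqrt(8 + K)/2
p(R) = 3 + R**4 (p(R) = 3 + (R**2)**2 = 3 + R**4)
540304/p(Y(-9, O(4))) = 540304/(3 + (-sqrt(8 - 9)/2)**4) = 540304/(3 + (-I/2)**4) = 540304/(3 + 1/16) = 540304/(49/16) = 540304*(16/49) = 8644864/49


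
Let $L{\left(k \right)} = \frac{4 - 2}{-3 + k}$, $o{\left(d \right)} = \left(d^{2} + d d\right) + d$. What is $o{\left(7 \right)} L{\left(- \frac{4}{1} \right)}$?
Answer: $-30$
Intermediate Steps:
$o{\left(d \right)} = d + 2 d^{2}$ ($o{\left(d \right)} = \left(d^{2} + d^{2}\right) + d = 2 d^{2} + d = d + 2 d^{2}$)
$L{\left(k \right)} = \frac{2}{-3 + k}$
$o{\left(7 \right)} L{\left(- \frac{4}{1} \right)} = 7 \left(1 + 2 \cdot 7\right) \frac{2}{-3 - \frac{4}{1}} = 7 \left(1 + 14\right) \frac{2}{-3 - 4} = 7 \cdot 15 \frac{2}{-3 - 4} = 105 \frac{2}{-7} = 105 \cdot 2 \left(- \frac{1}{7}\right) = 105 \left(- \frac{2}{7}\right) = -30$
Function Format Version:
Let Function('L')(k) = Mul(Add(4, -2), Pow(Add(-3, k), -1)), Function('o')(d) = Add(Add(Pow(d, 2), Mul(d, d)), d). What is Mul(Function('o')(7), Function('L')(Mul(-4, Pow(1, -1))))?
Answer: -30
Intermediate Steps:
Function('o')(d) = Add(d, Mul(2, Pow(d, 2))) (Function('o')(d) = Add(Add(Pow(d, 2), Pow(d, 2)), d) = Add(Mul(2, Pow(d, 2)), d) = Add(d, Mul(2, Pow(d, 2))))
Function('L')(k) = Mul(2, Pow(Add(-3, k), -1))
Mul(Function('o')(7), Function('L')(Mul(-4, Pow(1, -1)))) = Mul(Mul(7, Add(1, Mul(2, 7))), Mul(2, Pow(Add(-3, Mul(-4, Pow(1, -1))), -1))) = Mul(Mul(7, Add(1, 14)), Mul(2, Pow(Add(-3, Mul(-4, 1)), -1))) = Mul(Mul(7, 15), Mul(2, Pow(Add(-3, -4), -1))) = Mul(105, Mul(2, Pow(-7, -1))) = Mul(105, Mul(2, Rational(-1, 7))) = Mul(105, Rational(-2, 7)) = -30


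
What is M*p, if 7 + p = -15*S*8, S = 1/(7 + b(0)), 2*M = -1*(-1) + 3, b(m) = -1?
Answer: -54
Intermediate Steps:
M = 2 (M = (-1*(-1) + 3)/2 = (1 + 3)/2 = (½)*4 = 2)
S = ⅙ (S = 1/(7 - 1) = 1/6 = ⅙ ≈ 0.16667)
p = -27 (p = -7 - 15*⅙*8 = -7 - 5/2*8 = -7 - 20 = -27)
M*p = 2*(-27) = -54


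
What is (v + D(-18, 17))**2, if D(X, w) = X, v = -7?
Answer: 625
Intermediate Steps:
(v + D(-18, 17))**2 = (-7 - 18)**2 = (-25)**2 = 625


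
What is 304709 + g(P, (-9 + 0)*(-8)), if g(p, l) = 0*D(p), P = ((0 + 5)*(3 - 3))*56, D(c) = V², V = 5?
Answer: 304709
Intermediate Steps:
D(c) = 25 (D(c) = 5² = 25)
P = 0 (P = (5*0)*56 = 0*56 = 0)
g(p, l) = 0 (g(p, l) = 0*25 = 0)
304709 + g(P, (-9 + 0)*(-8)) = 304709 + 0 = 304709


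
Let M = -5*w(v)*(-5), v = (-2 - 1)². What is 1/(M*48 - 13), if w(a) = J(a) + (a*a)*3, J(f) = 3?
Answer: 1/295187 ≈ 3.3877e-6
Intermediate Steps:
v = 9 (v = (-3)² = 9)
w(a) = 3 + 3*a² (w(a) = 3 + (a*a)*3 = 3 + a²*3 = 3 + 3*a²)
M = 6150 (M = -5*(3 + 3*9²)*(-5) = -5*(3 + 3*81)*(-5) = -5*(3 + 243)*(-5) = -5*246*(-5) = -1230*(-5) = 6150)
1/(M*48 - 13) = 1/(6150*48 - 13) = 1/(295200 - 13) = 1/295187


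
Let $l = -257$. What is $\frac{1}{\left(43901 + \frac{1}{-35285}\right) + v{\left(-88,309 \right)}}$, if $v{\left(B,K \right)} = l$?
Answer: $\frac{35285}{1539978539} \approx 2.2913 \cdot 10^{-5}$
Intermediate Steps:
$v{\left(B,K \right)} = -257$
$\frac{1}{\left(43901 + \frac{1}{-35285}\right) + v{\left(-88,309 \right)}} = \frac{1}{\left(43901 + \frac{1}{-35285}\right) - 257} = \frac{1}{\left(43901 - \frac{1}{35285}\right) - 257} = \frac{1}{\frac{1549046784}{35285} - 257} = \frac{1}{\frac{1539978539}{35285}} = \frac{35285}{1539978539}$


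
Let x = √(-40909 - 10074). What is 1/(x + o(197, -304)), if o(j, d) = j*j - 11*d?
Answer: 42153/1776926392 - I*√50983/1776926392 ≈ 2.3722e-5 - 1.2707e-7*I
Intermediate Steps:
o(j, d) = j² - 11*d
x = I*√50983 (x = √(-50983) = I*√50983 ≈ 225.79*I)
1/(x + o(197, -304)) = 1/(I*√50983 + (197² - 11*(-304))) = 1/(I*√50983 + (38809 + 3344)) = 1/(I*√50983 + 42153) = 1/(42153 + I*√50983)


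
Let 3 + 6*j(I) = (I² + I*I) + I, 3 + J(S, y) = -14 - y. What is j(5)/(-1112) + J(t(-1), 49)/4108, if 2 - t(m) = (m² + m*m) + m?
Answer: -40873/1713036 ≈ -0.023860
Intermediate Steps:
t(m) = 2 - m - 2*m² (t(m) = 2 - ((m² + m*m) + m) = 2 - ((m² + m²) + m) = 2 - (2*m² + m) = 2 - (m + 2*m²) = 2 + (-m - 2*m²) = 2 - m - 2*m²)
J(S, y) = -17 - y (J(S, y) = -3 + (-14 - y) = -17 - y)
j(I) = -½ + I²/3 + I/6 (j(I) = -½ + ((I² + I*I) + I)/6 = -½ + ((I² + I²) + I)/6 = -½ + (2*I² + I)/6 = -½ + (I + 2*I²)/6 = -½ + (I²/3 + I/6) = -½ + I²/3 + I/6)
j(5)/(-1112) + J(t(-1), 49)/4108 = (-½ + (⅓)*5² + (⅙)*5)/(-1112) + (-17 - 1*49)/4108 = (-½ + (⅓)*25 + ⅚)*(-1/1112) + (-17 - 49)*(1/4108) = (-½ + 25/3 + ⅚)*(-1/1112) - 66*1/4108 = (26/3)*(-1/1112) - 33/2054 = -13/1668 - 33/2054 = -40873/1713036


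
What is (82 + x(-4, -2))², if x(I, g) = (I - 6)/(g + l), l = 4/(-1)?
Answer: 63001/9 ≈ 7000.1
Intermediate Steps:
l = -4 (l = 4*(-1) = -4)
x(I, g) = (-6 + I)/(-4 + g) (x(I, g) = (I - 6)/(g - 4) = (-6 + I)/(-4 + g))
(82 + x(-4, -2))² = (82 + (-6 - 4)/(-4 - 2))² = (82 - 10/(-6))² = (82 - ⅙*(-10))² = (82 + 5/3)² = (251/3)² = 63001/9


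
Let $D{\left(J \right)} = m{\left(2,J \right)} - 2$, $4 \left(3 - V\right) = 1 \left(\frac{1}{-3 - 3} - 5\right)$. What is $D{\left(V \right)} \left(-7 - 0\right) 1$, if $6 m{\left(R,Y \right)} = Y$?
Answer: $\frac{1295}{144} \approx 8.9931$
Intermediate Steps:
$m{\left(R,Y \right)} = \frac{Y}{6}$
$V = \frac{103}{24}$ ($V = 3 - \frac{1 \left(\frac{1}{-3 - 3} - 5\right)}{4} = 3 - \frac{1 \left(\frac{1}{-6} - 5\right)}{4} = 3 - \frac{1 \left(- \frac{1}{6} - 5\right)}{4} = 3 - \frac{1 \left(- \frac{31}{6}\right)}{4} = 3 - - \frac{31}{24} = 3 + \frac{31}{24} = \frac{103}{24} \approx 4.2917$)
$D{\left(J \right)} = -2 + \frac{J}{6}$ ($D{\left(J \right)} = \frac{J}{6} - 2 = -2 + \frac{J}{6}$)
$D{\left(V \right)} \left(-7 - 0\right) 1 = \left(-2 + \frac{1}{6} \cdot \frac{103}{24}\right) \left(-7 - 0\right) 1 = \left(-2 + \frac{103}{144}\right) \left(-7 + 0\right) 1 = \left(- \frac{185}{144}\right) \left(-7\right) 1 = \frac{1295}{144} \cdot 1 = \frac{1295}{144}$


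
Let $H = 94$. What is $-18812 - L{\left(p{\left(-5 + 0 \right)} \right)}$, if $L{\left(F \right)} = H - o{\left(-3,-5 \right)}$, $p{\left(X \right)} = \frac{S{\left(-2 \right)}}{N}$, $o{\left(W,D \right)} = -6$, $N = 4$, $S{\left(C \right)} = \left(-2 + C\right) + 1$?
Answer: $-18912$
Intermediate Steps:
$S{\left(C \right)} = -1 + C$
$p{\left(X \right)} = - \frac{3}{4}$ ($p{\left(X \right)} = \frac{-1 - 2}{4} = \left(-3\right) \frac{1}{4} = - \frac{3}{4}$)
$L{\left(F \right)} = 100$ ($L{\left(F \right)} = 94 - -6 = 94 + 6 = 100$)
$-18812 - L{\left(p{\left(-5 + 0 \right)} \right)} = -18812 - 100 = -18912$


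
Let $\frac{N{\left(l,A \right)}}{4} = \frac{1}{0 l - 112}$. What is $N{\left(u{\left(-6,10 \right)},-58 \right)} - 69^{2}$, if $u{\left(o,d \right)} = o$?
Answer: $- \frac{133309}{28} \approx -4761.0$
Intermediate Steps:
$N{\left(l,A \right)} = - \frac{1}{28}$ ($N{\left(l,A \right)} = \frac{4}{0 l - 112} = \frac{4}{0 - 112} = \frac{4}{-112} = 4 \left(- \frac{1}{112}\right) = - \frac{1}{28}$)
$N{\left(u{\left(-6,10 \right)},-58 \right)} - 69^{2} = - \frac{1}{28} - 69^{2} = - \frac{1}{28} - 4761 = - \frac{133309}{28}$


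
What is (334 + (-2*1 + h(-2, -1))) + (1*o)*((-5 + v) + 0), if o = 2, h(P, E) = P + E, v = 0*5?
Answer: 319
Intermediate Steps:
v = 0
h(P, E) = E + P
(334 + (-2*1 + h(-2, -1))) + (1*o)*((-5 + v) + 0) = (334 + (-2*1 + (-1 - 2))) + (1*2)*((-5 + 0) + 0) = (334 + (-2 - 3)) + 2*(-5 + 0) = (334 - 5) + 2*(-5) = 329 - 10 = 319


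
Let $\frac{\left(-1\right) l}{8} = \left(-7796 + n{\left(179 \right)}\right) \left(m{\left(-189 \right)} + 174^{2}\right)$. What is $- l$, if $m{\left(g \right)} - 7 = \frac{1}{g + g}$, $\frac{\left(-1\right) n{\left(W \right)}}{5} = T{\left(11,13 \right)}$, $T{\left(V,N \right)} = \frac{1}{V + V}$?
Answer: $- \frac{3926700936082}{2079} \approx -1.8887 \cdot 10^{9}$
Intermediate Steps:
$T{\left(V,N \right)} = \frac{1}{2 V}$
$n{\left(W \right)} = - \frac{5}{22}$ ($n{\left(W \right)} = - 5 \frac{1}{2 \cdot 11} = - 5 \cdot \frac{1}{2} \cdot \frac{1}{11} = \left(-5\right) \frac{1}{22} = - \frac{5}{22}$)
$m{\left(g \right)} = 7 + \frac{1}{2 g}$ ($m{\left(g \right)} = 7 + \frac{1}{g + g} = 7 + \frac{1}{2 g}$)
$l = \frac{3926700936082}{2079}$ ($l = - 8 \left(-7796 - \frac{5}{22}\right) \left(\left(7 + \frac{1}{2 \left(-189\right)}\right) + 174^{2}\right) = - 8 \left(- \frac{171517 \left(\left(7 + \frac{1}{2} \left(- \frac{1}{189}\right)\right) + 30276\right)}{22}\right) = - 8 \left(- \frac{171517 \left(\left(7 - \frac{1}{378}\right) + 30276\right)}{22}\right) = - 8 \left(- \frac{171517 \left(\frac{2645}{378} + 30276\right)}{22}\right) = - 8 \left(\left(- \frac{171517}{22}\right) \frac{11446973}{378}\right) = \left(-8\right) \left(- \frac{1963350468041}{8316}\right) = \frac{3926700936082}{2079} \approx 1.8887 \cdot 10^{9}$)
$- l = \left(-1\right) \frac{3926700936082}{2079} = - \frac{3926700936082}{2079}$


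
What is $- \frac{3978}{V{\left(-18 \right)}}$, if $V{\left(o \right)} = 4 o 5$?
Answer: $\frac{221}{20} \approx 11.05$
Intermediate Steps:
$V{\left(o \right)} = 20 o$
$- \frac{3978}{V{\left(-18 \right)}} = - \frac{3978}{20 \left(-18\right)} = - \frac{3978}{-360} = \left(-3978\right) \left(- \frac{1}{360}\right) = \frac{221}{20}$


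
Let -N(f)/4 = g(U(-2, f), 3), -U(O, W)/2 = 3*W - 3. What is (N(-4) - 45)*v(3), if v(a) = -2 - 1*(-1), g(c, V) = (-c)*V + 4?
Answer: -299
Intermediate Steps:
U(O, W) = 6 - 6*W (U(O, W) = -2*(3*W - 3) = -2*(-3 + 3*W) = 6 - 6*W)
g(c, V) = 4 - V*c (g(c, V) = -V*c + 4 = 4 - V*c)
N(f) = 56 - 72*f (N(f) = -4*(4 - 1*3*(6 - 6*f)) = -4*(4 + (-18 + 18*f)) = -4*(-14 + 18*f) = 56 - 72*f)
v(a) = -1 (v(a) = -2 + 1 = -1)
(N(-4) - 45)*v(3) = ((56 - 72*(-4)) - 45)*(-1) = ((56 + 288) - 45)*(-1) = (344 - 45)*(-1) = 299*(-1) = -299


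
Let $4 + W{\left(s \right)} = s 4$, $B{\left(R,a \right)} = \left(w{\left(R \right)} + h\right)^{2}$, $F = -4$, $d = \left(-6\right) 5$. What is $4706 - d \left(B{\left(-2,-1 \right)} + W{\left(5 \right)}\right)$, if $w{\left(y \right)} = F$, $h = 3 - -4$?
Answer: $5456$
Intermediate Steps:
$d = -30$
$h = 7$ ($h = 3 + 4 = 7$)
$w{\left(y \right)} = -4$
$B{\left(R,a \right)} = 9$ ($B{\left(R,a \right)} = \left(-4 + 7\right)^{2} = 3^{2} = 9$)
$W{\left(s \right)} = -4 + 4 s$ ($W{\left(s \right)} = -4 + s 4 = -4 + 4 s$)
$4706 - d \left(B{\left(-2,-1 \right)} + W{\left(5 \right)}\right) = 4706 - - 30 \left(9 + \left(-4 + 4 \cdot 5\right)\right) = 4706 - - 30 \left(9 + \left(-4 + 20\right)\right) = 4706 - - 30 \left(9 + 16\right) = 4706 - \left(-30\right) 25 = 4706 - -750 = 4706 + 750 = 5456$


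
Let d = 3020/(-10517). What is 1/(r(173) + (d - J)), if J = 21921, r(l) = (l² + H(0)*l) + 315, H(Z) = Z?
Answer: 10517/87529971 ≈ 0.00012015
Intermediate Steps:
d = -3020/10517 (d = 3020*(-1/10517) = -3020/10517 ≈ -0.28715)
r(l) = 315 + l² (r(l) = (l² + 0*l) + 315 = (l² + 0) + 315 = l² + 315 = 315 + l²)
1/(r(173) + (d - J)) = 1/((315 + 173²) + (-3020/10517 - 1*21921)) = 1/((315 + 29929) + (-3020/10517 - 21921)) = 1/(30244 - 230546177/10517) = 1/(87529971/10517) = 10517/87529971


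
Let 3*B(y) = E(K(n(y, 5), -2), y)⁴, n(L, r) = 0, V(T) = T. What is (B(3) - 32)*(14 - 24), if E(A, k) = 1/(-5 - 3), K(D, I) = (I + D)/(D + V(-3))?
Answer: 1966075/6144 ≈ 320.00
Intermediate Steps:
K(D, I) = (D + I)/(-3 + D) (K(D, I) = (I + D)/(D - 3) = (D + I)/(-3 + D))
E(A, k) = -⅛ (E(A, k) = 1/(-8) = -⅛)
B(y) = 1/12288 (B(y) = (-⅛)⁴/3 = (⅓)*(1/4096) = 1/12288)
(B(3) - 32)*(14 - 24) = (1/12288 - 32)*(14 - 24) = -393215/12288*(-10) = 1966075/6144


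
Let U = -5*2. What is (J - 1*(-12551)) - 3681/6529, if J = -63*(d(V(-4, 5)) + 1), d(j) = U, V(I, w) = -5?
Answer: 85643741/6529 ≈ 13117.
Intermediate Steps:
U = -10
d(j) = -10
J = 567 (J = -63*(-10 + 1) = -63*(-9) = 567)
(J - 1*(-12551)) - 3681/6529 = (567 - 1*(-12551)) - 3681/6529 = (567 + 12551) - 3681/6529 = 13118 - 1*3681/6529 = 13118 - 3681/6529 = 85643741/6529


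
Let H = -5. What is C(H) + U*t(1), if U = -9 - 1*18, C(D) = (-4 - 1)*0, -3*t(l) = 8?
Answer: 72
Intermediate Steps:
t(l) = -8/3 (t(l) = -1/3*8 = -8/3)
C(D) = 0 (C(D) = -5*0 = 0)
U = -27 (U = -9 - 18 = -27)
C(H) + U*t(1) = 0 - 27*(-8/3) = 0 + 72 = 72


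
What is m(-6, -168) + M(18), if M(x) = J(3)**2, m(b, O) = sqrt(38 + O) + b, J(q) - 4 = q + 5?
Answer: 138 + I*sqrt(130) ≈ 138.0 + 11.402*I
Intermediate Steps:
J(q) = 9 + q (J(q) = 4 + (q + 5) = 4 + (5 + q) = 9 + q)
m(b, O) = b + sqrt(38 + O)
M(x) = 144 (M(x) = (9 + 3)**2 = 12**2 = 144)
m(-6, -168) + M(18) = (-6 + sqrt(38 - 168)) + 144 = (-6 + sqrt(-130)) + 144 = (-6 + I*sqrt(130)) + 144 = 138 + I*sqrt(130)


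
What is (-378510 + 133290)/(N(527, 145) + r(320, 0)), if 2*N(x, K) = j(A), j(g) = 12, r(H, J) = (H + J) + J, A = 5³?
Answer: -122610/163 ≈ -752.21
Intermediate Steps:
A = 125
r(H, J) = H + 2*J
N(x, K) = 6 (N(x, K) = (½)*12 = 6)
(-378510 + 133290)/(N(527, 145) + r(320, 0)) = (-378510 + 133290)/(6 + (320 + 2*0)) = -245220/(6 + (320 + 0)) = -245220/(6 + 320) = -245220/326 = -245220*1/326 = -122610/163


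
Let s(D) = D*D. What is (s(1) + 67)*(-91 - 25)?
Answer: -7888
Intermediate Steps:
s(D) = D**2
(s(1) + 67)*(-91 - 25) = (1**2 + 67)*(-91 - 25) = (1 + 67)*(-116) = 68*(-116) = -7888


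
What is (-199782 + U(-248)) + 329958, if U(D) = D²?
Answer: 191680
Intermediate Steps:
(-199782 + U(-248)) + 329958 = (-199782 + (-248)²) + 329958 = (-199782 + 61504) + 329958 = -138278 + 329958 = 191680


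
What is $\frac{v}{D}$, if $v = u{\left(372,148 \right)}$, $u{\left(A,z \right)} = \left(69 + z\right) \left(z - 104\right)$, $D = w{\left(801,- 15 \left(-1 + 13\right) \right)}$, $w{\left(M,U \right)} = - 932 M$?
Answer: $- \frac{2387}{186633} \approx -0.01279$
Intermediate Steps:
$D = -746532$ ($D = \left(-932\right) 801 = -746532$)
$u{\left(A,z \right)} = \left(-104 + z\right) \left(69 + z\right)$ ($u{\left(A,z \right)} = \left(69 + z\right) \left(-104 + z\right) = \left(-104 + z\right) \left(69 + z\right)$)
$v = 9548$ ($v = -7176 + 148^{2} - 5180 = -7176 + 21904 - 5180 = 9548$)
$\frac{v}{D} = \frac{9548}{-746532} = 9548 \left(- \frac{1}{746532}\right) = - \frac{2387}{186633}$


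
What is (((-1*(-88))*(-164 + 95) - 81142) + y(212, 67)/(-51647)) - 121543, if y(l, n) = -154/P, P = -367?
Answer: -3956873910047/18954449 ≈ -2.0876e+5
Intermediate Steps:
y(l, n) = 154/367 (y(l, n) = -154/(-367) = -154*(-1/367) = 154/367)
(((-1*(-88))*(-164 + 95) - 81142) + y(212, 67)/(-51647)) - 121543 = (((-1*(-88))*(-164 + 95) - 81142) + (154/367)/(-51647)) - 121543 = ((88*(-69) - 81142) + (154/367)*(-1/51647)) - 121543 = ((-6072 - 81142) - 154/18954449) - 121543 = (-87214 - 154/18954449) - 121543 = -1653093315240/18954449 - 121543 = -3956873910047/18954449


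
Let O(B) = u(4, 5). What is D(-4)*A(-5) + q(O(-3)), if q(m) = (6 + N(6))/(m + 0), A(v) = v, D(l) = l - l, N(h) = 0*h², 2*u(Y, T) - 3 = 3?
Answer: 2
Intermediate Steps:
u(Y, T) = 3 (u(Y, T) = 3/2 + (½)*3 = 3/2 + 3/2 = 3)
O(B) = 3
N(h) = 0
D(l) = 0
q(m) = 6/m (q(m) = (6 + 0)/(m + 0) = 6/m)
D(-4)*A(-5) + q(O(-3)) = 0*(-5) + 6/3 = 0 + 6*(⅓) = 0 + 2 = 2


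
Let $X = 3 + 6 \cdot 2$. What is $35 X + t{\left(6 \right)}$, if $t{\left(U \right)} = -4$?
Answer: $521$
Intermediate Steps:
$X = 15$ ($X = 3 + 12 = 15$)
$35 X + t{\left(6 \right)} = 35 \cdot 15 - 4 = 525 - 4 = 521$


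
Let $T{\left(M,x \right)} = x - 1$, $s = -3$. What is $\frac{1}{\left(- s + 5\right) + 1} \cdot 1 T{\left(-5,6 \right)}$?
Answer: $\frac{5}{9} \approx 0.55556$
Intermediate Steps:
$T{\left(M,x \right)} = -1 + x$
$\frac{1}{\left(- s + 5\right) + 1} \cdot 1 T{\left(-5,6 \right)} = \frac{1}{\left(\left(-1\right) \left(-3\right) + 5\right) + 1} \cdot 1 \left(-1 + 6\right) = \frac{1}{\left(3 + 5\right) + 1} \cdot 1 \cdot 5 = \frac{1}{8 + 1} \cdot 1 \cdot 5 = \frac{1}{9} \cdot 1 \cdot 5 = \frac{1}{9} \cdot 5 = \frac{5}{9}$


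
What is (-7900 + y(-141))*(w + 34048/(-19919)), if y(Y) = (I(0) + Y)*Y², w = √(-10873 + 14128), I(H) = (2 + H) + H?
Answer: 94359231232/19919 - 2771359*√3255 ≈ -1.5338e+8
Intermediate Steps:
I(H) = 2 + 2*H
w = √3255 ≈ 57.053
y(Y) = Y²*(2 + Y) (y(Y) = ((2 + 2*0) + Y)*Y² = ((2 + 0) + Y)*Y² = (2 + Y)*Y² = Y²*(2 + Y))
(-7900 + y(-141))*(w + 34048/(-19919)) = (-7900 + (-141)²*(2 - 141))*(√3255 + 34048/(-19919)) = (-7900 + 19881*(-139))*(√3255 + 34048*(-1/19919)) = (-7900 - 2763459)*(√3255 - 34048/19919) = -2771359*(-34048/19919 + √3255) = 94359231232/19919 - 2771359*√3255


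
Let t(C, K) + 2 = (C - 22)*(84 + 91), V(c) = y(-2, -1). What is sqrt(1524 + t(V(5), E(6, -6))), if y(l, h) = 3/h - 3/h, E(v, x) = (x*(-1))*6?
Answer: 2*I*sqrt(582) ≈ 48.249*I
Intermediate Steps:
E(v, x) = -6*x (E(v, x) = -x*6 = -6*x)
y(l, h) = 0
V(c) = 0
t(C, K) = -3852 + 175*C (t(C, K) = -2 + (C - 22)*(84 + 91) = -2 + (-22 + C)*175 = -2 + (-3850 + 175*C) = -3852 + 175*C)
sqrt(1524 + t(V(5), E(6, -6))) = sqrt(1524 + (-3852 + 175*0)) = sqrt(1524 + (-3852 + 0)) = sqrt(1524 - 3852) = sqrt(-2328) = 2*I*sqrt(582)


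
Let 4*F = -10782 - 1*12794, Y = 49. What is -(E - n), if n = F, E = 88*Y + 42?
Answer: -10248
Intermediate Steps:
E = 4354 (E = 88*49 + 42 = 4312 + 42 = 4354)
F = -5894 (F = (-10782 - 1*12794)/4 = (-10782 - 12794)/4 = (¼)*(-23576) = -5894)
n = -5894
-(E - n) = -(4354 - 1*(-5894)) = -(4354 + 5894) = -1*10248 = -10248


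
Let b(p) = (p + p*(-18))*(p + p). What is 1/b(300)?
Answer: -1/3060000 ≈ -3.2680e-7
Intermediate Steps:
b(p) = -34*p² (b(p) = (p - 18*p)*(2*p) = (-17*p)*(2*p) = -34*p²)
1/b(300) = 1/(-34*300²) = 1/(-34*90000) = 1/(-3060000) = -1/3060000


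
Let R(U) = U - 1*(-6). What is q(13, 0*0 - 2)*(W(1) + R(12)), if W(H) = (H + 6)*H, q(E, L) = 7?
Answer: 175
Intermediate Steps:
W(H) = H*(6 + H) (W(H) = (6 + H)*H = H*(6 + H))
R(U) = 6 + U (R(U) = U + 6 = 6 + U)
q(13, 0*0 - 2)*(W(1) + R(12)) = 7*(1*(6 + 1) + (6 + 12)) = 7*(1*7 + 18) = 7*(7 + 18) = 7*25 = 175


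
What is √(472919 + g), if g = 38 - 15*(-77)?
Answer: 32*√463 ≈ 688.56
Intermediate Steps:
g = 1193 (g = 38 + 1155 = 1193)
√(472919 + g) = √(472919 + 1193) = √474112 = 32*√463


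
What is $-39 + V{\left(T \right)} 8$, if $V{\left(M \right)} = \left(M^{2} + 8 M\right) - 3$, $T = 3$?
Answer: $201$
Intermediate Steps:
$V{\left(M \right)} = -3 + M^{2} + 8 M$
$-39 + V{\left(T \right)} 8 = -39 + \left(-3 + 3^{2} + 8 \cdot 3\right) 8 = -39 + \left(-3 + 9 + 24\right) 8 = -39 + 30 \cdot 8 = -39 + 240 = 201$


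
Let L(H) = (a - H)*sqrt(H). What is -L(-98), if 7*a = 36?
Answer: -722*I*sqrt(2) ≈ -1021.1*I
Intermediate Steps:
a = 36/7 (a = (1/7)*36 = 36/7 ≈ 5.1429)
L(H) = sqrt(H)*(36/7 - H) (L(H) = (36/7 - H)*sqrt(H) = sqrt(H)*(36/7 - H))
-L(-98) = -sqrt(-98)*(36/7 - 1*(-98)) = -7*I*sqrt(2)*(36/7 + 98) = -7*I*sqrt(2)*722/7 = -722*I*sqrt(2)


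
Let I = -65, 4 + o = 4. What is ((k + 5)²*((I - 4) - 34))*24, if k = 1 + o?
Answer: -88992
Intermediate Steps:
o = 0 (o = -4 + 4 = 0)
k = 1 (k = 1 + 0 = 1)
((k + 5)²*((I - 4) - 34))*24 = ((1 + 5)²*((-65 - 4) - 34))*24 = (6²*(-69 - 34))*24 = (36*(-103))*24 = -3708*24 = -88992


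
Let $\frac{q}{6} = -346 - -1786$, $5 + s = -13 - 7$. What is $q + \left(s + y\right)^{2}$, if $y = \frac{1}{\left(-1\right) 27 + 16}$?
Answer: $\frac{1121616}{121} \approx 9269.5$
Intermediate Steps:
$y = - \frac{1}{11}$ ($y = \frac{1}{-27 + 16} = \frac{1}{-11} = - \frac{1}{11} \approx -0.090909$)
$s = -25$ ($s = -5 - 20 = -25$)
$q = 8640$ ($q = 6 \left(-346 - -1786\right) = 6 \left(-346 + 1786\right) = 6 \cdot 1440 = 8640$)
$q + \left(s + y\right)^{2} = 8640 + \left(-25 - \frac{1}{11}\right)^{2} = 8640 + \left(- \frac{276}{11}\right)^{2} = 8640 + \frac{76176}{121} = \frac{1121616}{121}$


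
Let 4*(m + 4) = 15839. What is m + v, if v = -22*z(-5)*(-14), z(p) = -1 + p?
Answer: 8431/4 ≈ 2107.8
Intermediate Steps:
m = 15823/4 (m = -4 + (¼)*15839 = -4 + 15839/4 = 15823/4 ≈ 3955.8)
v = -1848 (v = -22*(-1 - 5)*(-14) = -22*(-6)*(-14) = 132*(-14) = -1848)
m + v = 15823/4 - 1848 = 8431/4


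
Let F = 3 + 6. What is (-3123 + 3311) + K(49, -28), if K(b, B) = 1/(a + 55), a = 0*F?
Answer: 10341/55 ≈ 188.02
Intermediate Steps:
F = 9
a = 0 (a = 0*9 = 0)
K(b, B) = 1/55 (K(b, B) = 1/(0 + 55) = 1/55)
(-3123 + 3311) + K(49, -28) = (-3123 + 3311) + 1/55 = 188 + 1/55 = 10341/55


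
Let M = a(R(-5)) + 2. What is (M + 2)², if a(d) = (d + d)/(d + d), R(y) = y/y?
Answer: 25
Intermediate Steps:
R(y) = 1
a(d) = 1 (a(d) = (2*d)/((2*d)) = (2*d)*(1/(2*d)) = 1)
M = 3 (M = 1 + 2 = 3)
(M + 2)² = (3 + 2)² = 5² = 25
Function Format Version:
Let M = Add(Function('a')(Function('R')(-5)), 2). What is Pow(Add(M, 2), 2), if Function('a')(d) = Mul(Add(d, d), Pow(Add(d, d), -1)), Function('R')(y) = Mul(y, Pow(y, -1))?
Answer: 25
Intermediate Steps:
Function('R')(y) = 1
Function('a')(d) = 1 (Function('a')(d) = Mul(Mul(2, d), Pow(Mul(2, d), -1)) = Mul(Mul(2, d), Mul(Rational(1, 2), Pow(d, -1))) = 1)
M = 3 (M = Add(1, 2) = 3)
Pow(Add(M, 2), 2) = Pow(Add(3, 2), 2) = Pow(5, 2) = 25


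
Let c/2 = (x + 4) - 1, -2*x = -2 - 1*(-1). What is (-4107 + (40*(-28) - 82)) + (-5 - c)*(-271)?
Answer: -2057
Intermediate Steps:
x = ½ (x = -(-2 - 1*(-1))/2 = -(-2 + 1)/2 = -½*(-1) = ½ ≈ 0.50000)
c = 7 (c = 2*((½ + 4) - 1) = 2*(9/2 - 1) = 2*(7/2) = 7)
(-4107 + (40*(-28) - 82)) + (-5 - c)*(-271) = (-4107 + (40*(-28) - 82)) + (-5 - 1*7)*(-271) = (-4107 + (-1120 - 82)) + (-5 - 7)*(-271) = (-4107 - 1202) - 12*(-271) = -5309 + 3252 = -2057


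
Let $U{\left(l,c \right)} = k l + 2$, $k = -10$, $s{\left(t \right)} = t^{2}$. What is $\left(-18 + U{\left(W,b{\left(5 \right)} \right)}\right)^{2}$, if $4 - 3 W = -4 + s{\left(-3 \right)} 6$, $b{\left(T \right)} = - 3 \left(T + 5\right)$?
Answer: $\frac{169744}{9} \approx 18860.0$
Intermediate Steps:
$b{\left(T \right)} = -15 - 3 T$ ($b{\left(T \right)} = - 3 \left(5 + T\right) = -15 - 3 T$)
$W = - \frac{46}{3}$ ($W = \frac{4}{3} - \frac{-4 + \left(-3\right)^{2} \cdot 6}{3} = \frac{4}{3} - \frac{-4 + 9 \cdot 6}{3} = \frac{4}{3} - \frac{-4 + 54}{3} = \frac{4}{3} - \frac{50}{3} = - \frac{46}{3} \approx -15.333$)
$U{\left(l,c \right)} = 2 - 10 l$ ($U{\left(l,c \right)} = - 10 l + 2 = 2 - 10 l$)
$\left(-18 + U{\left(W,b{\left(5 \right)} \right)}\right)^{2} = \left(-18 + \left(2 - - \frac{460}{3}\right)\right)^{2} = \left(-18 + \left(2 + \frac{460}{3}\right)\right)^{2} = \left(-18 + \frac{466}{3}\right)^{2} = \left(\frac{412}{3}\right)^{2} = \frac{169744}{9}$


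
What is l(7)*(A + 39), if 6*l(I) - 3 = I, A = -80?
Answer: -205/3 ≈ -68.333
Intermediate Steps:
l(I) = ½ + I/6
l(7)*(A + 39) = (½ + (⅙)*7)*(-80 + 39) = (½ + 7/6)*(-41) = (5/3)*(-41) = -205/3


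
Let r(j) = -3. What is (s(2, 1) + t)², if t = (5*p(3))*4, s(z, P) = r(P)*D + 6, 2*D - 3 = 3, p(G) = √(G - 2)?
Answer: 289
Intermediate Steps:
p(G) = √(-2 + G)
D = 3 (D = 3/2 + (½)*3 = 3/2 + 3/2 = 3)
s(z, P) = -3 (s(z, P) = -3*3 + 6 = -9 + 6 = -3)
t = 20 (t = (5*√(-2 + 3))*4 = (5*√1)*4 = (5*1)*4 = 5*4 = 20)
(s(2, 1) + t)² = (-3 + 20)² = 17² = 289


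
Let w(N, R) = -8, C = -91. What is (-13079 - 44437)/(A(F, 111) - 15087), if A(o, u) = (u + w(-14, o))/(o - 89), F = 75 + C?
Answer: 3019590/792119 ≈ 3.8120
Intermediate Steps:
F = -16 (F = 75 - 91 = -16)
A(o, u) = (-8 + u)/(-89 + o) (A(o, u) = (u - 8)/(o - 89) = (-8 + u)/(-89 + o))
(-13079 - 44437)/(A(F, 111) - 15087) = (-13079 - 44437)/((-8 + 111)/(-89 - 16) - 15087) = -57516/(103/(-105) - 15087) = -57516/(-1/105*103 - 15087) = -57516/(-103/105 - 15087) = -57516/(-1584238/105) = -57516*(-105/1584238) = 3019590/792119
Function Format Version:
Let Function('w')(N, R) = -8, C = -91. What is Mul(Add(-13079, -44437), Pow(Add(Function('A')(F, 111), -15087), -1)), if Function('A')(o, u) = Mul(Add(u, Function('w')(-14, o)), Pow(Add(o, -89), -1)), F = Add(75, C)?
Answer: Rational(3019590, 792119) ≈ 3.8120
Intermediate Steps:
F = -16 (F = Add(75, -91) = -16)
Function('A')(o, u) = Mul(Pow(Add(-89, o), -1), Add(-8, u)) (Function('A')(o, u) = Mul(Add(u, -8), Pow(Add(o, -89), -1)) = Mul(Add(-8, u), Pow(Add(-89, o), -1)) = Mul(Pow(Add(-89, o), -1), Add(-8, u)))
Mul(Add(-13079, -44437), Pow(Add(Function('A')(F, 111), -15087), -1)) = Mul(Add(-13079, -44437), Pow(Add(Mul(Pow(Add(-89, -16), -1), Add(-8, 111)), -15087), -1)) = Mul(-57516, Pow(Add(Mul(Pow(-105, -1), 103), -15087), -1)) = Mul(-57516, Pow(Add(Mul(Rational(-1, 105), 103), -15087), -1)) = Mul(-57516, Pow(Add(Rational(-103, 105), -15087), -1)) = Mul(-57516, Pow(Rational(-1584238, 105), -1)) = Mul(-57516, Rational(-105, 1584238)) = Rational(3019590, 792119)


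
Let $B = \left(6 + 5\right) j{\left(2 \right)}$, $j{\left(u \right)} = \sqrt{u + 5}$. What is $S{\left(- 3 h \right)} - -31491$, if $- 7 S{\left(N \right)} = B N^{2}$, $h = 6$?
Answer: $31491 - \frac{3564 \sqrt{7}}{7} \approx 30144.0$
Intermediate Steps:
$j{\left(u \right)} = \sqrt{5 + u}$
$B = 11 \sqrt{7}$ ($B = \left(6 + 5\right) \sqrt{5 + 2} = 11 \sqrt{7} \approx 29.103$)
$S{\left(N \right)} = - \frac{11 \sqrt{7} N^{2}}{7}$
$S{\left(- 3 h \right)} - -31491 = - \frac{11 \sqrt{7} \left(\left(-3\right) 6\right)^{2}}{7} - -31491 = - \frac{11 \sqrt{7} \left(-18\right)^{2}}{7} + 31491 = \left(- \frac{11}{7}\right) \sqrt{7} \cdot 324 + 31491 = - \frac{3564 \sqrt{7}}{7} + 31491 = 31491 - \frac{3564 \sqrt{7}}{7}$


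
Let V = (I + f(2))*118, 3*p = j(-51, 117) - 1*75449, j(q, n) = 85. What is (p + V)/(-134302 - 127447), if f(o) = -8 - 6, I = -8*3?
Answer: 88816/785247 ≈ 0.11311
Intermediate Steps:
I = -24
f(o) = -14
p = -75364/3 (p = (85 - 1*75449)/3 = (85 - 75449)/3 = (⅓)*(-75364) = -75364/3 ≈ -25121.)
V = -4484 (V = (-24 - 14)*118 = -38*118 = -4484)
(p + V)/(-134302 - 127447) = (-75364/3 - 4484)/(-134302 - 127447) = -88816/3/(-261749) = -88816/3*(-1/261749) = 88816/785247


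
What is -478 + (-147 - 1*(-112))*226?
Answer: -8388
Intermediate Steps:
-478 + (-147 - 1*(-112))*226 = -478 + (-147 + 112)*226 = -478 - 35*226 = -478 - 7910 = -8388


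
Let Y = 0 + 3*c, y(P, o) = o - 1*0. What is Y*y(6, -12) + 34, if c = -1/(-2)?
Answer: 16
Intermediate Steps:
c = ½ (c = -1*(-½) = ½ ≈ 0.50000)
y(P, o) = o (y(P, o) = o + 0 = o)
Y = 3/2 (Y = 0 + 3*(½) = 0 + 3/2 = 3/2 ≈ 1.5000)
Y*y(6, -12) + 34 = (3/2)*(-12) + 34 = -18 + 34 = 16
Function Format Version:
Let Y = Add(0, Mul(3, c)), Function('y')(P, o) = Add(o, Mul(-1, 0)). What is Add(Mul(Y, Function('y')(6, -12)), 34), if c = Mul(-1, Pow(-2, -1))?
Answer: 16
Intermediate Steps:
c = Rational(1, 2) (c = Mul(-1, Rational(-1, 2)) = Rational(1, 2) ≈ 0.50000)
Function('y')(P, o) = o (Function('y')(P, o) = Add(o, 0) = o)
Y = Rational(3, 2) (Y = Add(0, Mul(3, Rational(1, 2))) = Add(0, Rational(3, 2)) = Rational(3, 2) ≈ 1.5000)
Add(Mul(Y, Function('y')(6, -12)), 34) = Add(Mul(Rational(3, 2), -12), 34) = Add(-18, 34) = 16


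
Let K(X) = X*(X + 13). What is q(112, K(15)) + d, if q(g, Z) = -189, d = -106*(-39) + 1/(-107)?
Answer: 422114/107 ≈ 3945.0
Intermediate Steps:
d = 442337/107 (d = 4134 - 1/107 = 442337/107 ≈ 4134.0)
K(X) = X*(13 + X)
q(112, K(15)) + d = -189 + 442337/107 = 422114/107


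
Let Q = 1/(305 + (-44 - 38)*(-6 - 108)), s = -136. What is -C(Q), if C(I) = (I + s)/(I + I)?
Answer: 1312807/2 ≈ 6.5640e+5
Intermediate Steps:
Q = 1/9653 (Q = 1/(305 - 82*(-114)) = 1/(305 + 9348) = 1/9653 ≈ 0.00010359)
C(I) = (-136 + I)/(2*I) (C(I) = (I - 136)/(I + I) = (-136 + I)/((2*I)) = (-136 + I)*(1/(2*I)) = (-136 + I)/(2*I))
-C(Q) = -(-136 + 1/9653)/(2*1/9653) = -9653*(-1312807)/(2*9653) = -1*(-1312807/2) = 1312807/2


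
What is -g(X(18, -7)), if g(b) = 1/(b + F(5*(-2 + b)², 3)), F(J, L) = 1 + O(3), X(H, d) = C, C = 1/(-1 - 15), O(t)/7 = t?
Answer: -16/351 ≈ -0.045584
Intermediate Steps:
O(t) = 7*t
C = -1/16 (C = 1/(-16) = -1/16 ≈ -0.062500)
X(H, d) = -1/16
F(J, L) = 22 (F(J, L) = 1 + 7*3 = 1 + 21 = 22)
g(b) = 1/(22 + b) (g(b) = 1/(b + 22) = 1/(22 + b))
-g(X(18, -7)) = -1/(22 - 1/16) = -1/351/16 = -1*16/351 = -16/351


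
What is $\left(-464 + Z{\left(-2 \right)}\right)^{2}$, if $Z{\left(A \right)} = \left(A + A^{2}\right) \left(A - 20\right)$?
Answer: $258064$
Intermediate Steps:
$Z{\left(A \right)} = \left(-20 + A\right) \left(A + A^{2}\right)$ ($Z{\left(A \right)} = \left(A + A^{2}\right) \left(-20 + A\right) = \left(-20 + A\right) \left(A + A^{2}\right)$)
$\left(-464 + Z{\left(-2 \right)}\right)^{2} = \left(-464 - 2 \left(-20 + \left(-2\right)^{2} - -38\right)\right)^{2} = \left(-464 - 2 \left(-20 + 4 + 38\right)\right)^{2} = \left(-464 - 44\right)^{2} = \left(-508\right)^{2} = 258064$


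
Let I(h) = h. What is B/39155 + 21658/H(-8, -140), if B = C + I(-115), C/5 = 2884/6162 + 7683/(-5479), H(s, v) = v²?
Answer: 29133965873749/26438707393800 ≈ 1.1019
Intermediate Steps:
C = -78853025/16880799 (C = 5*(2884/6162 + 7683/(-5479)) = 5*(2884*(1/6162) + 7683*(-1/5479)) = 5*(1442/3081 - 7683/5479) = 5*(-15770605/16880799) = -78853025/16880799 ≈ -4.6712)
B = -2020144910/16880799 (B = -78853025/16880799 - 115 = -2020144910/16880799 ≈ -119.67)
B/39155 + 21658/H(-8, -140) = -2020144910/16880799/39155 + 21658/((-140)²) = -2020144910/16880799*1/39155 + 21658/19600 = -404028982/132193536969 + 21658*(1/19600) = -404028982/132193536969 + 221/200 = 29133965873749/26438707393800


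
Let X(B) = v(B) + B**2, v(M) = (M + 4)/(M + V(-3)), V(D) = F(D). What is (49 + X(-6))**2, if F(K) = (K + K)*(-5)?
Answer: 1038361/144 ≈ 7210.8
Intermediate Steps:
F(K) = -10*K (F(K) = (2*K)*(-5) = -10*K)
V(D) = -10*D
v(M) = (4 + M)/(30 + M) (v(M) = (M + 4)/(M - 10*(-3)) = (4 + M)/(M + 30) = (4 + M)/(30 + M))
X(B) = B**2 + (4 + B)/(30 + B) (X(B) = (4 + B)/(30 + B) + B**2 = B**2 + (4 + B)/(30 + B))
(49 + X(-6))**2 = (49 + (4 - 6 + (-6)**2*(30 - 6))/(30 - 6))**2 = (49 + (4 - 6 + 36*24)/24)**2 = (49 + (4 - 6 + 864)/24)**2 = (49 + (1/24)*862)**2 = (49 + 431/12)**2 = (1019/12)**2 = 1038361/144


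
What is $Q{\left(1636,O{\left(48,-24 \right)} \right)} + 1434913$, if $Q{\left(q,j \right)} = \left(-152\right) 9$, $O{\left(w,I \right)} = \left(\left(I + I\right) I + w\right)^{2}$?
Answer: $1433545$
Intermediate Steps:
$O{\left(w,I \right)} = \left(w + 2 I^{2}\right)^{2}$ ($O{\left(w,I \right)} = \left(2 I I + w\right)^{2} = \left(2 I^{2} + w\right)^{2} = \left(w + 2 I^{2}\right)^{2}$)
$Q{\left(q,j \right)} = -1368$
$Q{\left(1636,O{\left(48,-24 \right)} \right)} + 1434913 = -1368 + 1434913 = 1433545$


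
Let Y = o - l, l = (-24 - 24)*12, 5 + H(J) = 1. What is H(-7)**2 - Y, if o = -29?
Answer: -531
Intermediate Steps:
H(J) = -4 (H(J) = -5 + 1 = -4)
l = -576 (l = -48*12 = -576)
Y = 547 (Y = -29 - 1*(-576) = -29 + 576 = 547)
H(-7)**2 - Y = (-4)**2 - 1*547 = 16 - 547 = -531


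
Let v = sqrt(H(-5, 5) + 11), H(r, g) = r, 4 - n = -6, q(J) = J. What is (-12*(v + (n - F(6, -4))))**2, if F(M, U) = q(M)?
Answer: 3168 + 1152*sqrt(6) ≈ 5989.8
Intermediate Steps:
n = 10 (n = 4 - 1*(-6) = 4 + 6 = 10)
F(M, U) = M
v = sqrt(6) (v = sqrt(-5 + 11) = sqrt(6) ≈ 2.4495)
(-12*(v + (n - F(6, -4))))**2 = (-12*(sqrt(6) + (10 - 1*6)))**2 = (-12*(sqrt(6) + (10 - 6)))**2 = (-12*(sqrt(6) + 4))**2 = (-12*(4 + sqrt(6)))**2 = (-48 - 12*sqrt(6))**2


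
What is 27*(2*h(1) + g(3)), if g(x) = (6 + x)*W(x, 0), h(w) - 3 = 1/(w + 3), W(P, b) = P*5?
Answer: 7641/2 ≈ 3820.5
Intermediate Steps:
W(P, b) = 5*P
h(w) = 3 + 1/(3 + w) (h(w) = 3 + 1/(w + 3) = 3 + 1/(3 + w))
g(x) = 5*x*(6 + x) (g(x) = (6 + x)*(5*x) = 5*x*(6 + x))
27*(2*h(1) + g(3)) = 27*(2*((10 + 3*1)/(3 + 1)) + 5*3*(6 + 3)) = 27*(2*((10 + 3)/4) + 5*3*9) = 27*(2*((¼)*13) + 135) = 27*(2*(13/4) + 135) = 27*(13/2 + 135) = 27*(283/2) = 7641/2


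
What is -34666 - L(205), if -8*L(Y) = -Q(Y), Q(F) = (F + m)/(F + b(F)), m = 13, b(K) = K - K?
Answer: -28426229/820 ≈ -34666.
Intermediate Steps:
b(K) = 0
Q(F) = (13 + F)/F (Q(F) = (F + 13)/(F + 0) = (13 + F)/F)
L(Y) = (13 + Y)/(8*Y) (L(Y) = -(-1)*(13 + Y)/Y/8 = -(-1)*(13 + Y)/(8*Y) = (13 + Y)/(8*Y))
-34666 - L(205) = -34666 - (13 + 205)/(8*205) = -34666 - 218/(8*205) = -34666 - 1*109/820 = -34666 - 109/820 = -28426229/820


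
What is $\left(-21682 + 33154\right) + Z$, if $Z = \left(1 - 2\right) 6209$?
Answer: $5263$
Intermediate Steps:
$Z = -6209$ ($Z = \left(-1\right) 6209 = -6209$)
$\left(-21682 + 33154\right) + Z = \left(-21682 + 33154\right) - 6209 = 11472 - 6209 = 5263$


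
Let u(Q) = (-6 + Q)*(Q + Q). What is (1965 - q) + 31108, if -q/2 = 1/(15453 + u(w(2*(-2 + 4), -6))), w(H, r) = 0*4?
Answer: 511077071/15453 ≈ 33073.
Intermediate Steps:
w(H, r) = 0
u(Q) = 2*Q*(-6 + Q) (u(Q) = (-6 + Q)*(2*Q) = 2*Q*(-6 + Q))
q = -2/15453 (q = -2/(15453 + 2*0*(-6 + 0)) = -2/(15453 + 2*0*(-6)) = -2/(15453 + 0) = -2/15453 ≈ -0.00012942)
(1965 - q) + 31108 = (1965 - 1*(-2/15453)) + 31108 = (1965 + 2/15453) + 31108 = 30365147/15453 + 31108 = 511077071/15453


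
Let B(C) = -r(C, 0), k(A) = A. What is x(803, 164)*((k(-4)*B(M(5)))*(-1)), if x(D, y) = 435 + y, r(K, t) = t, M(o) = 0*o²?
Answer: 0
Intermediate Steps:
M(o) = 0
B(C) = 0 (B(C) = -1*0 = 0)
x(803, 164)*((k(-4)*B(M(5)))*(-1)) = (435 + 164)*(-4*0*(-1)) = 599*(0*(-1)) = 599*0 = 0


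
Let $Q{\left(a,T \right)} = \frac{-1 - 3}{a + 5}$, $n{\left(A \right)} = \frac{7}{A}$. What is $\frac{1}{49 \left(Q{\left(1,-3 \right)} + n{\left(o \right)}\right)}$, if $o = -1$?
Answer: $- \frac{3}{1127} \approx -0.0026619$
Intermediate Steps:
$Q{\left(a,T \right)} = - \frac{4}{5 + a}$
$\frac{1}{49 \left(Q{\left(1,-3 \right)} + n{\left(o \right)}\right)} = \frac{1}{49 \left(- \frac{4}{5 + 1} + \frac{7}{-1}\right)} = \frac{1}{49 \left(- \frac{4}{6} + 7 \left(-1\right)\right)} = \frac{1}{49 \left(\left(-4\right) \frac{1}{6} - 7\right)} = \frac{1}{49 \left(- \frac{2}{3} - 7\right)} = \frac{1}{49 \left(- \frac{23}{3}\right)} = \frac{1}{- \frac{1127}{3}} = - \frac{3}{1127}$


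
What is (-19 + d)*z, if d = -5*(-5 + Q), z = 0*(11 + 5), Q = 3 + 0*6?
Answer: 0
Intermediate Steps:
Q = 3 (Q = 3 + 0 = 3)
z = 0 (z = 0*16 = 0)
d = 10 (d = -5*(-5 + 3) = -5*(-2) = 10)
(-19 + d)*z = (-19 + 10)*0 = -9*0 = 0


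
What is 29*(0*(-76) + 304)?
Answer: 8816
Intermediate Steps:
29*(0*(-76) + 304) = 29*(0 + 304) = 29*304 = 8816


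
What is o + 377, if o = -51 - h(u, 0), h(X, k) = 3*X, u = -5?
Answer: 341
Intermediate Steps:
o = -36 (o = -51 - 3*(-5) = -51 - 1*(-15) = -51 + 15 = -36)
o + 377 = -36 + 377 = 341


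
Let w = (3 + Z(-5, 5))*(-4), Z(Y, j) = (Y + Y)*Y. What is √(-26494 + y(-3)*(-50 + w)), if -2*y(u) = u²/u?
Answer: I*√26887 ≈ 163.97*I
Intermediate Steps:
Z(Y, j) = 2*Y² (Z(Y, j) = (2*Y)*Y = 2*Y²)
y(u) = -u/2 (y(u) = -u²/(2*u) = -u/2)
w = -212 (w = (3 + 2*(-5)²)*(-4) = (3 + 2*25)*(-4) = (3 + 50)*(-4) = 53*(-4) = -212)
√(-26494 + y(-3)*(-50 + w)) = √(-26494 + (-½*(-3))*(-50 - 212)) = √(-26494 + (3/2)*(-262)) = √(-26494 - 393) = √(-26887) = I*√26887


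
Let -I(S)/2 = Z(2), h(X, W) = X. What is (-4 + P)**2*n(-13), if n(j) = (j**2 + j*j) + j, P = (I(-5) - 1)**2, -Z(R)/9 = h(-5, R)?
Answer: 22265336925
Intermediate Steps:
Z(R) = 45 (Z(R) = -9*(-5) = 45)
I(S) = -90 (I(S) = -2*45 = -90)
P = 8281 (P = (-90 - 1)**2 = (-91)**2 = 8281)
n(j) = j + 2*j**2 (n(j) = (j**2 + j**2) + j = 2*j**2 + j = j + 2*j**2)
(-4 + P)**2*n(-13) = (-4 + 8281)**2*(-13*(1 + 2*(-13))) = 8277**2*(-13*(1 - 26)) = 68508729*(-13*(-25)) = 68508729*325 = 22265336925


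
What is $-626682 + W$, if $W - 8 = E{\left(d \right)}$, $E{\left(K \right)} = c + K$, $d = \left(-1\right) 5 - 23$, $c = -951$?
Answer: $-627653$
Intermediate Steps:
$d = -28$ ($d = -5 - 23 = -28$)
$E{\left(K \right)} = -951 + K$
$W = -971$ ($W = 8 - 979 = -971$)
$-626682 + W = -626682 - 971 = -627653$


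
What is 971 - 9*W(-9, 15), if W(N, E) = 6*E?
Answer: 161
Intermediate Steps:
971 - 9*W(-9, 15) = 971 - 54*15 = 971 - 9*90 = 971 - 810 = 161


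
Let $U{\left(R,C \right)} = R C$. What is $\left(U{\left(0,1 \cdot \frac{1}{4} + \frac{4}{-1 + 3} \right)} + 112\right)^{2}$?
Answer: $12544$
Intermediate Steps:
$U{\left(R,C \right)} = C R$
$\left(U{\left(0,1 \cdot \frac{1}{4} + \frac{4}{-1 + 3} \right)} + 112\right)^{2} = \left(\left(1 \cdot \frac{1}{4} + \frac{4}{-1 + 3}\right) 0 + 112\right)^{2} = \left(\left(1 \cdot \frac{1}{4} + \frac{4}{2}\right) 0 + 112\right)^{2} = \left(\left(\frac{1}{4} + 4 \cdot \frac{1}{2}\right) 0 + 112\right)^{2} = \left(\left(\frac{1}{4} + 2\right) 0 + 112\right)^{2} = \left(\frac{9}{4} \cdot 0 + 112\right)^{2} = \left(0 + 112\right)^{2} = 112^{2} = 12544$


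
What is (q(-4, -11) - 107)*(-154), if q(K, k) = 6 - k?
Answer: 13860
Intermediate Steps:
(q(-4, -11) - 107)*(-154) = ((6 - 1*(-11)) - 107)*(-154) = ((6 + 11) - 107)*(-154) = (17 - 107)*(-154) = -90*(-154) = 13860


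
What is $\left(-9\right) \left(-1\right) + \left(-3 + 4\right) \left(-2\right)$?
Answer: $7$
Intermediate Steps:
$\left(-9\right) \left(-1\right) + \left(-3 + 4\right) \left(-2\right) = 9 + 1 \left(-2\right) = 9 - 2 = 7$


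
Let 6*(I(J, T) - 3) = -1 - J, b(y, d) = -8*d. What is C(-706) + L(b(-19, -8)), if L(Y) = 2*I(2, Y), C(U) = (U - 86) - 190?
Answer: -977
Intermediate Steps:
C(U) = -276 + U (C(U) = (-86 + U) - 190 = -276 + U)
I(J, T) = 17/6 - J/6 (I(J, T) = 3 + (-1 - J)/6 = 3 + (-⅙ - J/6) = 17/6 - J/6)
L(Y) = 5 (L(Y) = 2*(17/6 - ⅙*2) = 2*(17/6 - ⅓) = 2*(5/2) = 5)
C(-706) + L(b(-19, -8)) = (-276 - 706) + 5 = -982 + 5 = -977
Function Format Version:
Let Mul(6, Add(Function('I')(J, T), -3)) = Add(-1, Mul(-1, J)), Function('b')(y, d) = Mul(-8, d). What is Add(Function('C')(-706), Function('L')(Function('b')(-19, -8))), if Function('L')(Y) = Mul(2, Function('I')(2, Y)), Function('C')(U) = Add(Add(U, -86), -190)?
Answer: -977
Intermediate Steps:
Function('C')(U) = Add(-276, U) (Function('C')(U) = Add(Add(-86, U), -190) = Add(-276, U))
Function('I')(J, T) = Add(Rational(17, 6), Mul(Rational(-1, 6), J)) (Function('I')(J, T) = Add(3, Mul(Rational(1, 6), Add(-1, Mul(-1, J)))) = Add(3, Add(Rational(-1, 6), Mul(Rational(-1, 6), J))) = Add(Rational(17, 6), Mul(Rational(-1, 6), J)))
Function('L')(Y) = 5 (Function('L')(Y) = Mul(2, Add(Rational(17, 6), Mul(Rational(-1, 6), 2))) = Mul(2, Add(Rational(17, 6), Rational(-1, 3))) = Mul(2, Rational(5, 2)) = 5)
Add(Function('C')(-706), Function('L')(Function('b')(-19, -8))) = Add(Add(-276, -706), 5) = Add(-982, 5) = -977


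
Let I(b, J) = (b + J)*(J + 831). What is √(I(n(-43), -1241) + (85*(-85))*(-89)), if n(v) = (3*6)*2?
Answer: 5*√45483 ≈ 1066.3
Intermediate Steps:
n(v) = 36 (n(v) = 18*2 = 36)
I(b, J) = (831 + J)*(J + b) (I(b, J) = (J + b)*(831 + J) = (831 + J)*(J + b))
√(I(n(-43), -1241) + (85*(-85))*(-89)) = √(((-1241)² + 831*(-1241) + 831*36 - 1241*36) + (85*(-85))*(-89)) = √((1540081 - 1031271 + 29916 - 44676) - 7225*(-89)) = √(494050 + 643025) = √1137075 = 5*√45483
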